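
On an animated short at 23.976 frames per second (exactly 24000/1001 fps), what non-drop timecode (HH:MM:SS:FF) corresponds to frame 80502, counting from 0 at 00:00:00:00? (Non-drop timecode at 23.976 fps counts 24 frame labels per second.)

00:55:54:06

80502 ÷ 24 = 3354 full seconds, remainder 6 frames.
3354 s = 0 h 55 min 54 s.
Timecode: 00:55:54:06.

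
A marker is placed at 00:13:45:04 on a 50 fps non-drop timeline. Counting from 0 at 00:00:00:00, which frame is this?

Total seconds to the label: (0 × 3600 + 13 × 60 + 45) = 825.
Frame index = 825 × 50 + 4 = 41254.

frame 41254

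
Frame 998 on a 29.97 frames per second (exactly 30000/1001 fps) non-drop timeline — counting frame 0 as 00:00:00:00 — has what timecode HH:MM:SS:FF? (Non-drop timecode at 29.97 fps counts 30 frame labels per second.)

00:00:33:08

998 ÷ 30 = 33 full seconds, remainder 8 frames.
33 s = 0 h 0 min 33 s.
Timecode: 00:00:33:08.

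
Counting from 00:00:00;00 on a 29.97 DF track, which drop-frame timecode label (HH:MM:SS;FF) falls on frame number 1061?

00:00:35;11

Each 10-minute DF block holds 10 × 60 × 30 − 9 × 2 = 17982 frames. 1061 ÷ 17982 → 0 full blocks, remainder 1061.
Within the partial block the first minute is 1800 frames and each further minute 1798, so 0 further minute boundaries passed. Total skipped labels = 18 × 0 + 2 × 0 = 0.
Non-drop label index = 1061 + 0 = 1061; at 30 labels/s that is 00:00:35:11, i.e. DF 00:00:35;11.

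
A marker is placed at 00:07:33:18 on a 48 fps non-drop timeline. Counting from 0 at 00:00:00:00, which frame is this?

frame 21762

Total seconds to the label: (0 × 3600 + 7 × 60 + 33) = 453.
Frame index = 453 × 48 + 18 = 21762.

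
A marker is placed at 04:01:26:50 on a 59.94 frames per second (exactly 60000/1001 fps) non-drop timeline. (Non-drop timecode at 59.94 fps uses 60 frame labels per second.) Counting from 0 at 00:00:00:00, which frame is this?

869210

Total seconds to the label: (4 × 3600 + 1 × 60 + 26) = 14486.
Frame index = 14486 × 60 + 50 = 869210.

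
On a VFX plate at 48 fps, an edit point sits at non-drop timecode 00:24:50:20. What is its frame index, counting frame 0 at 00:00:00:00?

71540

Total seconds to the label: (0 × 3600 + 24 × 60 + 50) = 1490.
Frame index = 1490 × 48 + 20 = 71540.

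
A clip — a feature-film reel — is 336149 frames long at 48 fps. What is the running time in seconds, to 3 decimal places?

7003.104 seconds

Running time = 336149 × 1/48 = 336149/48 s ≈ 7003.104 s.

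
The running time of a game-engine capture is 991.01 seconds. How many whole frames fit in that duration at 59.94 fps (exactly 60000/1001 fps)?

59401 frames

Frames = 991.01 × 60000/1001 = 59460600/1001 ≈ 59401.1988.
Complete frames: 59401.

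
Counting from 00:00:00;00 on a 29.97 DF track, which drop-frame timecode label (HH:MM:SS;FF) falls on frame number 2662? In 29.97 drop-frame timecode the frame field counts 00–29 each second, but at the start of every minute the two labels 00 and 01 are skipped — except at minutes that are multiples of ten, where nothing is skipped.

00:01:28;24

Each 10-minute DF block holds 10 × 60 × 30 − 9 × 2 = 17982 frames. 2662 ÷ 17982 → 0 full blocks, remainder 2662.
Within the partial block the first minute is 1800 frames and each further minute 1798, so 1 further minute boundary passed. Total skipped labels = 18 × 0 + 2 × 1 = 2.
Non-drop label index = 2662 + 2 = 2664; at 30 labels/s that is 00:01:28:24, i.e. DF 00:01:28;24.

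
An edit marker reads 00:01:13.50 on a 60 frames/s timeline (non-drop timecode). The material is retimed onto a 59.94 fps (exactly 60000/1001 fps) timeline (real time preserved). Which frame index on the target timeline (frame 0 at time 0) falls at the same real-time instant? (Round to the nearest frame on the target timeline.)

frame 4426

Source frame index: (0×3600 + 1×60 + 13) × 60 + 50 = 4430.
Real time: 4430 / (60) = 443/6 s.
Target frame: (443/6) × (60000/1001) = 4430000/1001 ≈ 4425.574 → 4426.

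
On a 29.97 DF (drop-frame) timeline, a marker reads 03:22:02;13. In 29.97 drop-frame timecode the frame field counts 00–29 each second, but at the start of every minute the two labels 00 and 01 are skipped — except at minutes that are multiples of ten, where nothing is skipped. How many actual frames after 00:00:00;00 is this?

As if non-drop at 30 labels/s: (3 × 3600 + 22 × 60 + 2) × 30 + 13 = 363673.
Minute boundaries passed: 202; those not divisible by 10: 202 − 20 = 182; dropped labels = 2 × 182 = 364.
Actual frame index = 363673 − 364 = 363309.

363309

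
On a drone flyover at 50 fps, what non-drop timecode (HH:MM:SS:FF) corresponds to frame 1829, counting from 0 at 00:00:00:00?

1829 ÷ 50 = 36 full seconds, remainder 29 frames.
36 s = 0 h 0 min 36 s.
Timecode: 00:00:36:29.

00:00:36:29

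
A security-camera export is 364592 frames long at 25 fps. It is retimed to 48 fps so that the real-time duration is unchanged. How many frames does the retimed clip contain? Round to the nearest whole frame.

700017 frames

Frames at target rate = 364592 × (48) / (25) = 17500416/25 ≈ 700016.640.
Nearest whole frame: 700017.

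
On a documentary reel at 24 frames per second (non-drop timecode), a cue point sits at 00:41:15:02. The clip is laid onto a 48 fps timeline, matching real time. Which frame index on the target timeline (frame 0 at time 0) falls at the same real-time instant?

frame 118804

Source frame index: (0×3600 + 41×60 + 15) × 24 + 2 = 59402.
Real time: 59402 / (24) = 29701/12 s.
Target frame: (29701/12) × (48) = 118804.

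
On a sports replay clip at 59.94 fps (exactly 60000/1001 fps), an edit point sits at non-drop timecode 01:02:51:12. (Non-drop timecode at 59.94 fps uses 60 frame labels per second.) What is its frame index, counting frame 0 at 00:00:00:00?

Total seconds to the label: (1 × 3600 + 2 × 60 + 51) = 3771.
Frame index = 3771 × 60 + 12 = 226272.

226272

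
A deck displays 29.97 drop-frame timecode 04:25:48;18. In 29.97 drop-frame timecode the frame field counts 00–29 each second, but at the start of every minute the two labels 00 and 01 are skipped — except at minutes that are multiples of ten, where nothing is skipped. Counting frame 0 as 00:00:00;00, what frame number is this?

477980

As if non-drop at 30 labels/s: (4 × 3600 + 25 × 60 + 48) × 30 + 18 = 478458.
Minute boundaries passed: 265; those not divisible by 10: 265 − 26 = 239; dropped labels = 2 × 239 = 478.
Actual frame index = 478458 − 478 = 477980.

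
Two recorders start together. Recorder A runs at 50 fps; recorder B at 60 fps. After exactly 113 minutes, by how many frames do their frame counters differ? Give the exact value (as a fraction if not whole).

113 min = 6780 s.
A emits 50 × 6780 = 339000 frames; B emits 60 × 6780 = 406800.
Difference = 67800 frames; B is ahead of A.

67800 frames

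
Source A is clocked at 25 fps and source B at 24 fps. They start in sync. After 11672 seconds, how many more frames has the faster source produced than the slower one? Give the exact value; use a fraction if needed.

A emits 25 × 11672 = 291800 frames; B emits 24 × 11672 = 280128.
Difference = 11672 frames; B is behind A.

11672 frames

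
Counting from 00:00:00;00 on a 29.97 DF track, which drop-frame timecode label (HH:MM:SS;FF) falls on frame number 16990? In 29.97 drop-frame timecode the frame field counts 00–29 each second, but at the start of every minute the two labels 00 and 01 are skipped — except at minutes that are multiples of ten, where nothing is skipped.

Ten DF minutes hold 17982 frames, so frame 16990 lies in block 0 (frames 0–17981) with 16990 frames into that block.
The block's first minute is 1800 frames and the rest 1798 each; 16990 frames reaches minute 9, so 0 × 18 + 9 × 2 = 18 labels have been skipped so far.
Adding those back, label number 16990 + 18 = 17008 at 30 labels/s is 566 s + 28 f = 0 h 9 min 26 s frame 28, i.e. 00:09:26;28.

00:09:26;28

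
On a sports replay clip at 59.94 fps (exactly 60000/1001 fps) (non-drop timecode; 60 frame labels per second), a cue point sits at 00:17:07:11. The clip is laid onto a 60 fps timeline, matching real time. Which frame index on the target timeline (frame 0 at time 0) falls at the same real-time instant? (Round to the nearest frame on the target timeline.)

Source frame index: (0×3600 + 17×60 + 7) × 60 + 11 = 61631.
Real time: 61631 / (60000/1001) = 61692631/60000 s.
Target frame: (61692631/60000) × (60) = 61692631/1000 ≈ 61692.631 → 61693.

frame 61693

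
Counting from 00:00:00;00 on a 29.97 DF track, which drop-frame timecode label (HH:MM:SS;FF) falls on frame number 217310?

Each 10-minute DF block holds 10 × 60 × 30 − 9 × 2 = 17982 frames. 217310 ÷ 17982 → 12 full blocks, remainder 1526.
Within the partial block the first minute is 1800 frames and each further minute 1798, so 0 further minute boundaries passed. Total skipped labels = 18 × 12 + 2 × 0 = 216.
Non-drop label index = 217310 + 216 = 217526; at 30 labels/s that is 02:00:50:26, i.e. DF 02:00:50;26.

02:00:50;26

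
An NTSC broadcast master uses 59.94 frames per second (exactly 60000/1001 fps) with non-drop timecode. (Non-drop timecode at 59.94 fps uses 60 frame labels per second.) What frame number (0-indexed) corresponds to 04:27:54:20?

964460

Total seconds to the label: (4 × 3600 + 27 × 60 + 54) = 16074.
Frame index = 16074 × 60 + 20 = 964460.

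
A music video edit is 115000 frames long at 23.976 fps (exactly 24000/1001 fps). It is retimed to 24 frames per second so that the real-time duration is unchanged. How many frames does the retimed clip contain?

115115 frames

Target frames = source frames × (target rate / source rate) = 115000 × (24)/(24000/1001) = 115000 × 1001/1000 = 115115.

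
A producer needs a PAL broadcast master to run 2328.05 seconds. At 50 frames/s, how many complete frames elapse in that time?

Frames = 2328.05 × 50 = 232805/2 ≈ 116402.5000.
Complete frames: 116402.

116402 frames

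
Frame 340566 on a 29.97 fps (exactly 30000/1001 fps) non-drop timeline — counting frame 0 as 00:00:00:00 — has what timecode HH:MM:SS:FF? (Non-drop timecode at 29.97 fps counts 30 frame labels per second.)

03:09:12:06

340566 ÷ 30 = 11352 full seconds, remainder 6 frames.
11352 s = 3 h 9 min 12 s.
Timecode: 03:09:12:06.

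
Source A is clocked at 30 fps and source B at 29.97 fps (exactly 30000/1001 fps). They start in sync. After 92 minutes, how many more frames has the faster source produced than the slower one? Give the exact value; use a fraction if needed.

92 min = 5520 s.
A emits 30 × 5520 = 165600 frames; B emits 30000/1001 × 5520 = 165600000/1001.
Difference = 165600/1001 frames (≈ 165.4346); B is behind A.

165600/1001 frames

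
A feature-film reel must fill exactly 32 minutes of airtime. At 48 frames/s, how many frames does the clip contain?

32 min = 1920 s.
Frames = 1920 × 48 = 92160.

92160 frames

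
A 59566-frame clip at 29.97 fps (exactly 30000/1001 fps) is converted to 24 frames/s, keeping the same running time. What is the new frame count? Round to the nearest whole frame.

47700 frames

Frames at target rate = 59566 × (24) / (30000/1001) = 29812783/625 ≈ 47700.453.
Nearest whole frame: 47700.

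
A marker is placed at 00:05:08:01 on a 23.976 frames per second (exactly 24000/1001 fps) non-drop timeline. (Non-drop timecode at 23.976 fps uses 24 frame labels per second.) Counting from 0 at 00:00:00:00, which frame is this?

Total seconds to the label: (0 × 3600 + 5 × 60 + 8) = 308.
Frame index = 308 × 24 + 1 = 7393.

7393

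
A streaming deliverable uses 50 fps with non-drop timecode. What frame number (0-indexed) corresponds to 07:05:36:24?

frame 1276824

Total seconds to the label: (7 × 3600 + 5 × 60 + 36) = 25536.
Frame index = 25536 × 50 + 24 = 1276824.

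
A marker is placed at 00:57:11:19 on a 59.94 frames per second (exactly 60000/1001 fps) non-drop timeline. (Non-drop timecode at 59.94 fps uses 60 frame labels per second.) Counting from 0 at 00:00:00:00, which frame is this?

Total seconds to the label: (0 × 3600 + 57 × 60 + 11) = 3431.
Frame index = 3431 × 60 + 19 = 205879.

205879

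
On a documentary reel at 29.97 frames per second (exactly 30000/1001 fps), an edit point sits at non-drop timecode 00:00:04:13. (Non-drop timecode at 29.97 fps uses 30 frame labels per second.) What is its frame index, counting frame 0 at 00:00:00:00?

Total seconds to the label: (0 × 3600 + 0 × 60 + 4) = 4.
Frame index = 4 × 30 + 13 = 133.

frame 133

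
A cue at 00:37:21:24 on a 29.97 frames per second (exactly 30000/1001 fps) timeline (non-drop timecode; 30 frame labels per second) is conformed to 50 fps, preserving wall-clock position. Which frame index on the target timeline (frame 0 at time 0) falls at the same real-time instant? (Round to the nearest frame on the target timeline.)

Source frame index: (0×3600 + 37×60 + 21) × 30 + 24 = 67254.
Real time: 67254 / (30000/1001) = 11220209/5000 s.
Target frame: (11220209/5000) × (50) = 11220209/100 ≈ 112202.090 → 112202.

frame 112202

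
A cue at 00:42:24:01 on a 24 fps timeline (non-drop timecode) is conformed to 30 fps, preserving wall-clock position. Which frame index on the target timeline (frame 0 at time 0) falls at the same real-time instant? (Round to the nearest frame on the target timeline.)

frame 76321

Source frame index: (0×3600 + 42×60 + 24) × 24 + 1 = 61057.
Real time: 61057 / (24) = 61057/24 s.
Target frame: (61057/24) × (30) = 305285/4 ≈ 76321.250 → 76321.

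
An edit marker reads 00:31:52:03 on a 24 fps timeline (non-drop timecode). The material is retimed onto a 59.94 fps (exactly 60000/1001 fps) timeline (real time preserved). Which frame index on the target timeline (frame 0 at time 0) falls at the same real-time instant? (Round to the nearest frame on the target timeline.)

frame 114613

Source frame index: (0×3600 + 31×60 + 52) × 24 + 3 = 45891.
Real time: 45891 / (24) = 15297/8 s.
Target frame: (15297/8) × (60000/1001) = 114727500/1001 ≈ 114612.887 → 114613.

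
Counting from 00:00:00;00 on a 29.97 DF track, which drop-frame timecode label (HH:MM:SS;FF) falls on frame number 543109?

05:02:01;23

Ten DF minutes hold 17982 frames, so frame 543109 lies in block 30 (frames 539460–557441) with 3649 frames into that block.
The block's first minute is 1800 frames and the rest 1798 each; 3649 frames reaches minute 2, so 30 × 18 + 2 × 2 = 544 labels have been skipped so far.
Adding those back, label number 543109 + 544 = 543653 at 30 labels/s is 18121 s + 23 f = 5 h 2 min 1 s frame 23, i.e. 05:02:01;23.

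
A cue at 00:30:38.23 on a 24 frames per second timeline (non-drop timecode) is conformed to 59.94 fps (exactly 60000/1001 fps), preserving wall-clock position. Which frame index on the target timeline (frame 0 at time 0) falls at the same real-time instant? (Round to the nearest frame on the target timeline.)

frame 110227

Source frame index: (0×3600 + 30×60 + 38) × 24 + 23 = 44135.
Real time: 44135 / (24) = 44135/24 s.
Target frame: (44135/24) × (60000/1001) = 1212500/11 ≈ 110227.273 → 110227.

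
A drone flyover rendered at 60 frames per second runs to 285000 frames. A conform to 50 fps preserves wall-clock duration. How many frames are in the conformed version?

237500 frames

Target frames = source frames × (target rate / source rate) = 285000 × (50)/(60) = 285000 × 5/6 = 237500.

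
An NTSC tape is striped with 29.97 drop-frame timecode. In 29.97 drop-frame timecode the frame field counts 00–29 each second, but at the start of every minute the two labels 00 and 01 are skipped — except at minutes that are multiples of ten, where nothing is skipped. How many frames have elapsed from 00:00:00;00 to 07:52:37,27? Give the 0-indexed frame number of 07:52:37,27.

849887

As if non-drop at 30 labels/s: (7 × 3600 + 52 × 60 + 37) × 30 + 27 = 850737.
Minute boundaries passed: 472; those not divisible by 10: 472 − 47 = 425; dropped labels = 2 × 425 = 850.
Actual frame index = 850737 − 850 = 849887.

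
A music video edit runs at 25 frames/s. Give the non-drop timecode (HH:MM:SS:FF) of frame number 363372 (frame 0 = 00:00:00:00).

363372 ÷ 25 = 14534 full seconds, remainder 22 frames.
14534 s = 4 h 2 min 14 s.
Timecode: 04:02:14:22.

04:02:14:22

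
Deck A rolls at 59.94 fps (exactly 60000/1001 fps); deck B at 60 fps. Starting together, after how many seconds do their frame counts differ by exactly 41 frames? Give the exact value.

41041/60 seconds

The gap grows by |60 − 60000/1001| = 60/1001 frames per second.
Time for a 41-frame gap: 41 ÷ (60/1001) = 41041/60 s.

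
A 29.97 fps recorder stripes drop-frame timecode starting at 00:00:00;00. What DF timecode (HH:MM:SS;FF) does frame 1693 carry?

Ten DF minutes hold 17982 frames, so frame 1693 lies in block 0 (frames 0–17981) with 1693 frames into that block.
The block's first minute is 1800 frames and the rest 1798 each; 1693 frames reaches minute 0, so 0 × 18 + 0 × 2 = 0 labels have been skipped so far.
Adding those back, label number 1693 + 0 = 1693 at 30 labels/s is 56 s + 13 f = 0 h 0 min 56 s frame 13, i.e. 00:00:56;13.

00:00:56;13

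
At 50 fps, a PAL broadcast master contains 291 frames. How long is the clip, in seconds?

Running time = 291 / (50) = 5.82 s.

5.82 seconds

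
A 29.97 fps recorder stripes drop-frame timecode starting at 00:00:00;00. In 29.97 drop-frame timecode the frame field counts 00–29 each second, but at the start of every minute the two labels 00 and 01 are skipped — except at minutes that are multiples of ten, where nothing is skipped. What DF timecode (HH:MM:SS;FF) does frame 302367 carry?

Each 10-minute DF block holds 10 × 60 × 30 − 9 × 2 = 17982 frames. 302367 ÷ 17982 → 16 full blocks, remainder 14655.
Within the partial block the first minute is 1800 frames and each further minute 1798, so 8 further minute boundaries passed. Total skipped labels = 18 × 16 + 2 × 8 = 304.
Non-drop label index = 302367 + 304 = 302671; at 30 labels/s that is 02:48:09:01, i.e. DF 02:48:09;01.

02:48:09;01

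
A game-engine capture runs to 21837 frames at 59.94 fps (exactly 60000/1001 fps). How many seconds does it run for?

364.31395 seconds

Running time = 21837 / (60000/1001) = 364.31395 s.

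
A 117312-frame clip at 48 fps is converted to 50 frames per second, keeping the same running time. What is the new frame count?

Target frames = source frames × (target rate / source rate) = 117312 × (50)/(48) = 117312 × 25/24 = 122200.

122200 frames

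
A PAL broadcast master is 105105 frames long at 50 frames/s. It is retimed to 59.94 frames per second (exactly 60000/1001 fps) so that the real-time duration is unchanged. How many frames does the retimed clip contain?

Target frames = source frames × (target rate / source rate) = 105105 × (60000/1001)/(50) = 105105 × 1200/1001 = 126000.

126000 frames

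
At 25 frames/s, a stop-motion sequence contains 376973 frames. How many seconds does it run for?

15078.92 seconds

Running time = 376973 / (25) = 15078.92 s.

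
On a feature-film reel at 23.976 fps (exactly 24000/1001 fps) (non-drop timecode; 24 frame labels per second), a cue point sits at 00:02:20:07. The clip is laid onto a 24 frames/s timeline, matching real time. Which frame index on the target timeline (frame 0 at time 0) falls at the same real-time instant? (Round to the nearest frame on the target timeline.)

Source frame index: (0×3600 + 2×60 + 20) × 24 + 7 = 3367.
Real time: 3367 / (24000/1001) = 3370367/24000 s.
Target frame: (3370367/24000) × (24) = 3370367/1000 ≈ 3370.367 → 3370.

frame 3370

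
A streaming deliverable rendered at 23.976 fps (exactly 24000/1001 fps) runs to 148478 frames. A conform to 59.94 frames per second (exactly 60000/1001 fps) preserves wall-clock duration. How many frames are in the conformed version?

Target frames = source frames × (target rate / source rate) = 148478 × (60000/1001)/(24000/1001) = 148478 × 5/2 = 371195.

371195 frames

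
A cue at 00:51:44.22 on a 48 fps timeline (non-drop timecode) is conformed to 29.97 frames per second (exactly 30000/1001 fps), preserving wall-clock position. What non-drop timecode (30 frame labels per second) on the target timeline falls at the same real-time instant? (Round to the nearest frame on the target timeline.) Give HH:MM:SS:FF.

Source frame index: (0×3600 + 51×60 + 44) × 48 + 22 = 149014.
Real time: 149014 / (48) = 74507/24 s.
Target frame: (74507/24) × (30000/1001) = 93133750/1001 ≈ 93040.709 → 93041.
At 30 labels/s: frame 93041 → 00:51:41:11.

00:51:41:11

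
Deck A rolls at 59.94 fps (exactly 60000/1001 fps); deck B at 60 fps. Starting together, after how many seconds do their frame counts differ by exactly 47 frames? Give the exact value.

47047/60 seconds

The gap grows by |60 − 60000/1001| = 60/1001 frames per second.
Time for a 47-frame gap: 47 ÷ (60/1001) = 47047/60 s.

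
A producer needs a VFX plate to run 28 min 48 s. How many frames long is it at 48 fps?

82944 frames

28 min 48 s = 1728 s.
Frames = 1728 × 48 = 82944.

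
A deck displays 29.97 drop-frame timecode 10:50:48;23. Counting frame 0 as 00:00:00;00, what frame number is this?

1170293

Complete 10-minute blocks: 65, each 17982 frames → 1168830.
Remaining 0 whole minutes in the current block: 0 frames.
Within the current minute: 48 × 30 + 23 = 1463. Total = 1168830 + 0 + 1463 = 1170293.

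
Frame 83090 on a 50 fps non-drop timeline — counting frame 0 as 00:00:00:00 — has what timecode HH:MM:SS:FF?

00:27:41:40

83090 ÷ 50 = 1661 full seconds, remainder 40 frames.
1661 s = 0 h 27 min 41 s.
Timecode: 00:27:41:40.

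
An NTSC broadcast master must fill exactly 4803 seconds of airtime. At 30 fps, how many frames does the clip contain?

Frames = 4803 × 30 = 144090.

144090 frames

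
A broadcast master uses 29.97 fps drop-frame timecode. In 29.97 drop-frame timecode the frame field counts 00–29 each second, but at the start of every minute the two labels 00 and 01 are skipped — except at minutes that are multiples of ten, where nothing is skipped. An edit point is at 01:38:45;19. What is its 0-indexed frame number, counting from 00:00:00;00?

As if non-drop at 30 labels/s: (1 × 3600 + 38 × 60 + 45) × 30 + 19 = 177769.
Minute boundaries passed: 98; those not divisible by 10: 98 − 9 = 89; dropped labels = 2 × 89 = 178.
Actual frame index = 177769 − 178 = 177591.

177591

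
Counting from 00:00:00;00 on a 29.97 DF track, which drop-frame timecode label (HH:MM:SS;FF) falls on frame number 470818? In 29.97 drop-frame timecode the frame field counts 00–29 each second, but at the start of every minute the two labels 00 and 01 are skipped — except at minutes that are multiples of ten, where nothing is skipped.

Each 10-minute DF block holds 10 × 60 × 30 − 9 × 2 = 17982 frames. 470818 ÷ 17982 → 26 full blocks, remainder 3286.
Within the partial block the first minute is 1800 frames and each further minute 1798, so 1 further minute boundary passed. Total skipped labels = 18 × 26 + 2 × 1 = 470.
Non-drop label index = 470818 + 470 = 471288; at 30 labels/s that is 04:21:49:18, i.e. DF 04:21:49;18.

04:21:49;18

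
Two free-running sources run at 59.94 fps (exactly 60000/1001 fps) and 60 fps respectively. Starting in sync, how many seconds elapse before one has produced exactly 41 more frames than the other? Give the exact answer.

The gap grows by |60 − 60000/1001| = 60/1001 frames per second.
Time for a 41-frame gap: 41 ÷ (60/1001) = 41041/60 s.

41041/60 seconds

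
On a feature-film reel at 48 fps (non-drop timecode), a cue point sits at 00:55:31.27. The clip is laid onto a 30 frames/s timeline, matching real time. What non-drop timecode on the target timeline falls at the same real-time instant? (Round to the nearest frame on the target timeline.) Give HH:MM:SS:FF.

00:55:31:17

Source frame index: (0×3600 + 55×60 + 31) × 48 + 27 = 159915.
Real time: 159915 / (48) = 53305/16 s.
Target frame: (53305/16) × (30) = 799575/8 ≈ 99946.875 → 99947.
At 30 labels/s: frame 99947 → 00:55:31:17.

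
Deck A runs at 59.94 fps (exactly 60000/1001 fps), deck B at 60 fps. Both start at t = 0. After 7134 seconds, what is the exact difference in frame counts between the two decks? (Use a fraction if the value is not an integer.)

428040/1001 frames

A emits 60000/1001 × 7134 = 428040000/1001 frames; B emits 60 × 7134 = 428040.
Difference = 428040/1001 frames (≈ 427.6124); B is ahead of A.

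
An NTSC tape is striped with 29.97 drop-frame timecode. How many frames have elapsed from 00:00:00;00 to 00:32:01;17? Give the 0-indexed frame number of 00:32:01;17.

57589

Complete 10-minute blocks: 3, each 17982 frames → 53946.
Remaining 2 whole minutes in the current block: 1800 + 1 × 1798 = 3598 frames.
Within the current minute: 1 × 30 + 17 − 2 = 45 (labels ;00/;01 skipped at this minute). Total = 53946 + 3598 + 45 = 57589.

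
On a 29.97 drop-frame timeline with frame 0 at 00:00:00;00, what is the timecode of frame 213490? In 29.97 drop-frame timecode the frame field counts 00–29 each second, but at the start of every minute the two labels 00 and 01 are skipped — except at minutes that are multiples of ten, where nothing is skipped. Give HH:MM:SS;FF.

Each 10-minute DF block holds 10 × 60 × 30 − 9 × 2 = 17982 frames. 213490 ÷ 17982 → 11 full blocks, remainder 15688.
Within the partial block the first minute is 1800 frames and each further minute 1798, so 8 further minute boundaries passed. Total skipped labels = 18 × 11 + 2 × 8 = 214.
Non-drop label index = 213490 + 214 = 213704; at 30 labels/s that is 01:58:43:14, i.e. DF 01:58:43;14.

01:58:43;14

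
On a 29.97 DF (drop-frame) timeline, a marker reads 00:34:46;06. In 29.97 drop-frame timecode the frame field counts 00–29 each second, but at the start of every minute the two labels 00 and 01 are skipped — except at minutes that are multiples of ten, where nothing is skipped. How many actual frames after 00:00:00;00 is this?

Complete 10-minute blocks: 3, each 17982 frames → 53946.
Remaining 4 whole minutes in the current block: 1800 + 3 × 1798 = 7194 frames.
Within the current minute: 46 × 30 + 6 − 2 = 1384 (labels ;00/;01 skipped at this minute). Total = 53946 + 7194 + 1384 = 62524.

62524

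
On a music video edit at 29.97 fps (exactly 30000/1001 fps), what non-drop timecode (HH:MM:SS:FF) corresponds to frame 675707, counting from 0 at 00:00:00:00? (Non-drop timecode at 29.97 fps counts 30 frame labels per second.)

06:15:23:17

675707 ÷ 30 = 22523 full seconds, remainder 17 frames.
22523 s = 6 h 15 min 23 s.
Timecode: 06:15:23:17.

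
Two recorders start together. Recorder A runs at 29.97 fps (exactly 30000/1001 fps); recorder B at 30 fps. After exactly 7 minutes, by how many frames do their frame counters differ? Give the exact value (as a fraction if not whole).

7 min = 420 s.
A emits 30000/1001 × 420 = 1800000/143 frames; B emits 30 × 420 = 12600.
Difference = 1800/143 frames (≈ 12.5874); B is ahead of A.

1800/143 frames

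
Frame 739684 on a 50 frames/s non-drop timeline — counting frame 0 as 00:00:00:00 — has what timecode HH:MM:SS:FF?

739684 ÷ 50 = 14793 full seconds, remainder 34 frames.
14793 s = 4 h 6 min 33 s.
Timecode: 04:06:33:34.

04:06:33:34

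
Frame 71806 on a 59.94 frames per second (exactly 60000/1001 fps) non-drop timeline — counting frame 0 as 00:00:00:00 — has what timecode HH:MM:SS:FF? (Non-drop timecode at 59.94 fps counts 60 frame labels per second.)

71806 ÷ 60 = 1196 full seconds, remainder 46 frames.
1196 s = 0 h 19 min 56 s.
Timecode: 00:19:56:46.

00:19:56:46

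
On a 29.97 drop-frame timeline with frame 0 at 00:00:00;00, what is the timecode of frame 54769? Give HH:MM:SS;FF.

00:30:27;13

Ten DF minutes hold 17982 frames, so frame 54769 lies in block 3 (frames 53946–71927) with 823 frames into that block.
The block's first minute is 1800 frames and the rest 1798 each; 823 frames reaches minute 0, so 3 × 18 + 0 × 2 = 54 labels have been skipped so far.
Adding those back, label number 54769 + 54 = 54823 at 30 labels/s is 1827 s + 13 f = 0 h 30 min 27 s frame 13, i.e. 00:30:27;13.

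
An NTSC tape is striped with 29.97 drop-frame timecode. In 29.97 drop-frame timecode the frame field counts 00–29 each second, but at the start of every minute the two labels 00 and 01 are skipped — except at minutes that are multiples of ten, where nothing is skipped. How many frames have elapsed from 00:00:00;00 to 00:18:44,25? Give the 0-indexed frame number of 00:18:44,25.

Complete 10-minute blocks: 1, each 17982 frames → 17982.
Remaining 8 whole minutes in the current block: 1800 + 7 × 1798 = 14386 frames.
Within the current minute: 44 × 30 + 25 − 2 = 1343 (labels ;00/;01 skipped at this minute). Total = 17982 + 14386 + 1343 = 33711.

33711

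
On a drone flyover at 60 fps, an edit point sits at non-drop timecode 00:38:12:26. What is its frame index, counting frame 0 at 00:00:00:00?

137546

Total seconds to the label: (0 × 3600 + 38 × 60 + 12) = 2292.
Frame index = 2292 × 60 + 26 = 137546.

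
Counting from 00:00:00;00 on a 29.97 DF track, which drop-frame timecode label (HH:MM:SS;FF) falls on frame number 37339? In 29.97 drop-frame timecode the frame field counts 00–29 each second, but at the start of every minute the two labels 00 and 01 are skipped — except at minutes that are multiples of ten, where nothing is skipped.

00:20:45;25

Each 10-minute DF block holds 10 × 60 × 30 − 9 × 2 = 17982 frames. 37339 ÷ 17982 → 2 full blocks, remainder 1375.
Within the partial block the first minute is 1800 frames and each further minute 1798, so 0 further minute boundaries passed. Total skipped labels = 18 × 2 + 2 × 0 = 36.
Non-drop label index = 37339 + 36 = 37375; at 30 labels/s that is 00:20:45:25, i.e. DF 00:20:45;25.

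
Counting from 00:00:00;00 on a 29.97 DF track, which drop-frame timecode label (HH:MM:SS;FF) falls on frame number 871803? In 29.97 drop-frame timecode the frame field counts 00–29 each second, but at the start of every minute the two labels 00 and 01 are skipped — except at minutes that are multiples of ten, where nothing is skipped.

Ten DF minutes hold 17982 frames, so frame 871803 lies in block 48 (frames 863136–881117) with 8667 frames into that block.
The block's first minute is 1800 frames and the rest 1798 each; 8667 frames reaches minute 4, so 48 × 18 + 4 × 2 = 872 labels have been skipped so far.
Adding those back, label number 871803 + 872 = 872675 at 30 labels/s is 29089 s + 5 f = 8 h 4 min 49 s frame 5, i.e. 08:04:49;05.

08:04:49;05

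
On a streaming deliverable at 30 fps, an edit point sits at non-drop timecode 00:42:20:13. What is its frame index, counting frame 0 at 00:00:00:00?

Total seconds to the label: (0 × 3600 + 42 × 60 + 20) = 2540.
Frame index = 2540 × 30 + 13 = 76213.

frame 76213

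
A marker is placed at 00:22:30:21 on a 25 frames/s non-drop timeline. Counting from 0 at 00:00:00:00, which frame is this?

33771

Total seconds to the label: (0 × 3600 + 22 × 60 + 30) = 1350.
Frame index = 1350 × 25 + 21 = 33771.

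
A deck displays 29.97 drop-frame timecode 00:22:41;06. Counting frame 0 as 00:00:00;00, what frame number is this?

Complete 10-minute blocks: 2, each 17982 frames → 35964.
Remaining 2 whole minutes in the current block: 1800 + 1 × 1798 = 3598 frames.
Within the current minute: 41 × 30 + 6 − 2 = 1234 (labels ;00/;01 skipped at this minute). Total = 35964 + 3598 + 1234 = 40796.

40796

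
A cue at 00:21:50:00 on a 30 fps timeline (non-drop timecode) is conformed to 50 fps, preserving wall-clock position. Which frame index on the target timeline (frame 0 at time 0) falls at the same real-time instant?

frame 65500

Source frame index: (0×3600 + 21×60 + 50) × 30 + 0 = 39300.
Real time: 39300 / (30) = 1310 s.
Target frame: (1310) × (50) = 65500.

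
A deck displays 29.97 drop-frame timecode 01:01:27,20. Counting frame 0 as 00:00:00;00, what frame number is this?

As if non-drop at 30 labels/s: (1 × 3600 + 1 × 60 + 27) × 30 + 20 = 110630.
Minute boundaries passed: 61; those not divisible by 10: 61 − 6 = 55; dropped labels = 2 × 55 = 110.
Actual frame index = 110630 − 110 = 110520.

110520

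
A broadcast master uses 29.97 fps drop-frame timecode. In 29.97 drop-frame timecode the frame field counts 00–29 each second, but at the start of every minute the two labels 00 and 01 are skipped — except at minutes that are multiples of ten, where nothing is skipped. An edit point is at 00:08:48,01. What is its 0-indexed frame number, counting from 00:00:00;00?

As if non-drop at 30 labels/s: (0 × 3600 + 8 × 60 + 48) × 30 + 1 = 15841.
Minute boundaries passed: 8; those not divisible by 10: 8 − 0 = 8; dropped labels = 2 × 8 = 16.
Actual frame index = 15841 − 16 = 15825.

15825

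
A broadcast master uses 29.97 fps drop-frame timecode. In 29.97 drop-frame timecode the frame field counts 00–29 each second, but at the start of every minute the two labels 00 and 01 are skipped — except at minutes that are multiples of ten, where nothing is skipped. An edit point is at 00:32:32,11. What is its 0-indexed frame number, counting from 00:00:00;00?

Complete 10-minute blocks: 3, each 17982 frames → 53946.
Remaining 2 whole minutes in the current block: 1800 + 1 × 1798 = 3598 frames.
Within the current minute: 32 × 30 + 11 − 2 = 969 (labels ;00/;01 skipped at this minute). Total = 53946 + 3598 + 969 = 58513.

58513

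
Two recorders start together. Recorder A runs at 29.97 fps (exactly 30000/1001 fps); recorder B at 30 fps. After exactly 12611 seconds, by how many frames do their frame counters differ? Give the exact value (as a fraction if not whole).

A emits 30000/1001 × 12611 = 378330000/1001 frames; B emits 30 × 12611 = 378330.
Difference = 378330/1001 frames (≈ 377.9520); B is ahead of A.

378330/1001 frames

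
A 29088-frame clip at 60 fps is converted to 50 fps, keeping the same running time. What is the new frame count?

24240 frames

Target frames = source frames × (target rate / source rate) = 29088 × (50)/(60) = 29088 × 5/6 = 24240.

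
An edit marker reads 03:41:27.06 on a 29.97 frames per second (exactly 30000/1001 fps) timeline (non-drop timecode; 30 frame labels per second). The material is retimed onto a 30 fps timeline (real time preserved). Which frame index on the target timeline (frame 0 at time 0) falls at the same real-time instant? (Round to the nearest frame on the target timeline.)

frame 399015

Source frame index: (3×3600 + 41×60 + 27) × 30 + 6 = 398616.
Real time: 398616 / (30000/1001) = 16625609/1250 s.
Target frame: (16625609/1250) × (30) = 49876827/125 ≈ 399014.616 → 399015.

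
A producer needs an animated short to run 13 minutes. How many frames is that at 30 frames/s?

13 min = 780 s.
Frames = 780 × 30 = 23400.

23400 frames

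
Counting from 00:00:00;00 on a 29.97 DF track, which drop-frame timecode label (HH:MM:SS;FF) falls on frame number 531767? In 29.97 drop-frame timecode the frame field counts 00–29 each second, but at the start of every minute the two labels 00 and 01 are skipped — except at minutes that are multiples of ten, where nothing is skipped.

04:55:43;09

Each 10-minute DF block holds 10 × 60 × 30 − 9 × 2 = 17982 frames. 531767 ÷ 17982 → 29 full blocks, remainder 10289.
Within the partial block the first minute is 1800 frames and each further minute 1798, so 5 further minute boundaries passed. Total skipped labels = 18 × 29 + 2 × 5 = 532.
Non-drop label index = 531767 + 532 = 532299; at 30 labels/s that is 04:55:43:09, i.e. DF 04:55:43;09.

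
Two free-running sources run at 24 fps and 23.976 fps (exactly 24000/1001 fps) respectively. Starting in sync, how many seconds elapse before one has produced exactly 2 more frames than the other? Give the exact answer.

1001/12 seconds

The gap grows by |24000/1001 − 24| = 24/1001 frames per second.
Time for a 2-frame gap: 2 ÷ (24/1001) = 1001/12 s.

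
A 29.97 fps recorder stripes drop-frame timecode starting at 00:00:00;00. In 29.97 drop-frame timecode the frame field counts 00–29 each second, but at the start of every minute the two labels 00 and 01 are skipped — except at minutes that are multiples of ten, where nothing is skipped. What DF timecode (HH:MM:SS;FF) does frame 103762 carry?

00:57:42;06

Ten DF minutes hold 17982 frames, so frame 103762 lies in block 5 (frames 89910–107891) with 13852 frames into that block.
The block's first minute is 1800 frames and the rest 1798 each; 13852 frames reaches minute 7, so 5 × 18 + 7 × 2 = 104 labels have been skipped so far.
Adding those back, label number 103762 + 104 = 103866 at 30 labels/s is 3462 s + 6 f = 0 h 57 min 42 s frame 6, i.e. 00:57:42;06.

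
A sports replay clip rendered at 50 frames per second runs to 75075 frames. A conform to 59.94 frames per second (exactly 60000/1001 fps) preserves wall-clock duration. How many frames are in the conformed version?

90000 frames

Target frames = source frames × (target rate / source rate) = 75075 × (60000/1001)/(50) = 75075 × 1200/1001 = 90000.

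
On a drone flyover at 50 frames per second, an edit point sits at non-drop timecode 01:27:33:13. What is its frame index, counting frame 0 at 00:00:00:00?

Total seconds to the label: (1 × 3600 + 27 × 60 + 33) = 5253.
Frame index = 5253 × 50 + 13 = 262663.

frame 262663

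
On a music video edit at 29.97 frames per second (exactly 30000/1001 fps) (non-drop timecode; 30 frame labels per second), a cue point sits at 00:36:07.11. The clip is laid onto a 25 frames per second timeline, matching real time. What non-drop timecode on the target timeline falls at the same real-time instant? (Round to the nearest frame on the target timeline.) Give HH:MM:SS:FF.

Source frame index: (0×3600 + 36×60 + 7) × 30 + 11 = 65021.
Real time: 65021 / (30000/1001) = 65086021/30000 s.
Target frame: (65086021/30000) × (25) = 65086021/1200 ≈ 54238.351 → 54238.
At 25 labels/s: frame 54238 → 00:36:09:13.

00:36:09:13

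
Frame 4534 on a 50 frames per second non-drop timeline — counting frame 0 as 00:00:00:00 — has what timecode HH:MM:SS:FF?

4534 ÷ 50 = 90 full seconds, remainder 34 frames.
90 s = 0 h 1 min 30 s.
Timecode: 00:01:30:34.

00:01:30:34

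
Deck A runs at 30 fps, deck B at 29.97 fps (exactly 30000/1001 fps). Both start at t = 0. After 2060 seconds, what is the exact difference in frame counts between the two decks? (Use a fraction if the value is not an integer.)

61800/1001 frames

A emits 30 × 2060 = 61800 frames; B emits 30000/1001 × 2060 = 61800000/1001.
Difference = 61800/1001 frames (≈ 61.7383); B is behind A.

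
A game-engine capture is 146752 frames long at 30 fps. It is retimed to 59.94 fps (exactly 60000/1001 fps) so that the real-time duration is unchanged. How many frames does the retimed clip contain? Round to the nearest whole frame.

293211 frames

Frames at target rate = 146752 × (60000/1001) / (30) = 293504000/1001 ≈ 293210.789.
Nearest whole frame: 293211.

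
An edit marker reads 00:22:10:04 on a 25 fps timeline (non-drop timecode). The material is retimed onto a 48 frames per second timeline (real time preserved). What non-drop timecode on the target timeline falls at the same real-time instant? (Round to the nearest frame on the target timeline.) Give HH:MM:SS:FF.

00:22:10:08

Source frame index: (0×3600 + 22×60 + 10) × 25 + 4 = 33254.
Real time: 33254 / (25) = 33254/25 s.
Target frame: (33254/25) × (48) = 1596192/25 ≈ 63847.680 → 63848.
At 48 labels/s: frame 63848 → 00:22:10:08.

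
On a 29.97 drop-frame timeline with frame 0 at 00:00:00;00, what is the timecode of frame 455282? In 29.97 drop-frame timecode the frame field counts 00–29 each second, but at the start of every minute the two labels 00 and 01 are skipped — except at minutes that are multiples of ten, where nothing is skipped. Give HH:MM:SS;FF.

04:13:11;08

Each 10-minute DF block holds 10 × 60 × 30 − 9 × 2 = 17982 frames. 455282 ÷ 17982 → 25 full blocks, remainder 5732.
Within the partial block the first minute is 1800 frames and each further minute 1798, so 3 further minute boundaries passed. Total skipped labels = 18 × 25 + 2 × 3 = 456.
Non-drop label index = 455282 + 456 = 455738; at 30 labels/s that is 04:13:11:08, i.e. DF 04:13:11;08.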